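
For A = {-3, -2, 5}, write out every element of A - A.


A - A = {a - a' : a, a' ∈ A}.
Compute a - a' for each ordered pair (a, a'):
a = -3: -3--3=0, -3--2=-1, -3-5=-8
a = -2: -2--3=1, -2--2=0, -2-5=-7
a = 5: 5--3=8, 5--2=7, 5-5=0
Collecting distinct values (and noting 0 appears from a-a):
A - A = {-8, -7, -1, 0, 1, 7, 8}
|A - A| = 7

A - A = {-8, -7, -1, 0, 1, 7, 8}


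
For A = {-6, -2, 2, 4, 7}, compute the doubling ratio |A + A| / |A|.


|A| = 5.
Compute A + A by enumerating all 25 pairs.
A + A = {-12, -8, -4, -2, 0, 1, 2, 4, 5, 6, 8, 9, 11, 14}, so |A + A| = 14.
K = |A + A| / |A| = 14/5 (already in lowest terms) ≈ 2.8000.
Reference: AP of size 5 gives K = 9/5 ≈ 1.8000; a fully generic set of size 5 gives K ≈ 3.0000.

|A| = 5, |A + A| = 14, K = 14/5.


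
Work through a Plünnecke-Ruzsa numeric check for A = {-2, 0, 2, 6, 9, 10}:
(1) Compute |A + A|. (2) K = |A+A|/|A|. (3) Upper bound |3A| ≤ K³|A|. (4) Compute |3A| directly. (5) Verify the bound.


|A| = 6.
Step 1: Compute A + A by enumerating all 36 pairs.
A + A = {-4, -2, 0, 2, 4, 6, 7, 8, 9, 10, 11, 12, 15, 16, 18, 19, 20}, so |A + A| = 17.
Step 2: Doubling constant K = |A + A|/|A| = 17/6 = 17/6 ≈ 2.8333.
Step 3: Plünnecke-Ruzsa gives |3A| ≤ K³·|A| = (2.8333)³ · 6 ≈ 136.4722.
Step 4: Compute 3A = A + A + A directly by enumerating all triples (a,b,c) ∈ A³; |3A| = 31.
Step 5: Check 31 ≤ 136.4722? Yes ✓.

K = 17/6, Plünnecke-Ruzsa bound K³|A| ≈ 136.4722, |3A| = 31, inequality holds.


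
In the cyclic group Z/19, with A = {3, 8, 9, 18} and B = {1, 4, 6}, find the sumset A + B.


Work in Z/19Z: reduce every sum a + b modulo 19.
Enumerate all 12 pairs:
a = 3: 3+1=4, 3+4=7, 3+6=9
a = 8: 8+1=9, 8+4=12, 8+6=14
a = 9: 9+1=10, 9+4=13, 9+6=15
a = 18: 18+1=0, 18+4=3, 18+6=5
Distinct residues collected: {0, 3, 4, 5, 7, 9, 10, 12, 13, 14, 15}
|A + B| = 11 (out of 19 total residues).

A + B = {0, 3, 4, 5, 7, 9, 10, 12, 13, 14, 15}


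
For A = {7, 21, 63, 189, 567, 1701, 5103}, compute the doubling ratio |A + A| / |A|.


|A| = 7.
Compute A + A by enumerating all 49 pairs.
A + A = {14, 28, 42, 70, 84, 126, 196, 210, 252, 378, 574, 588, 630, 756, 1134, 1708, 1722, 1764, 1890, 2268, 3402, 5110, 5124, 5166, 5292, 5670, 6804, 10206}, so |A + A| = 28.
K = |A + A| / |A| = 28/7 = 4/1 ≈ 4.0000.
Reference: AP of size 7 gives K = 13/7 ≈ 1.8571; a fully generic set of size 7 gives K ≈ 4.0000.

|A| = 7, |A + A| = 28, K = 28/7 = 4/1.


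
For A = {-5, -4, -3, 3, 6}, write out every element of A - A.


A - A = {a - a' : a, a' ∈ A}.
Compute a - a' for each ordered pair (a, a'):
a = -5: -5--5=0, -5--4=-1, -5--3=-2, -5-3=-8, -5-6=-11
a = -4: -4--5=1, -4--4=0, -4--3=-1, -4-3=-7, -4-6=-10
a = -3: -3--5=2, -3--4=1, -3--3=0, -3-3=-6, -3-6=-9
a = 3: 3--5=8, 3--4=7, 3--3=6, 3-3=0, 3-6=-3
a = 6: 6--5=11, 6--4=10, 6--3=9, 6-3=3, 6-6=0
Collecting distinct values (and noting 0 appears from a-a):
A - A = {-11, -10, -9, -8, -7, -6, -3, -2, -1, 0, 1, 2, 3, 6, 7, 8, 9, 10, 11}
|A - A| = 19

A - A = {-11, -10, -9, -8, -7, -6, -3, -2, -1, 0, 1, 2, 3, 6, 7, 8, 9, 10, 11}


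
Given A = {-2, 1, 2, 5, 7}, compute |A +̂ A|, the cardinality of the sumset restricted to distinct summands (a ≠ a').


Restricted sumset: A +̂ A = {a + a' : a ∈ A, a' ∈ A, a ≠ a'}.
Equivalently, take A + A and drop any sum 2a that is achievable ONLY as a + a for a ∈ A (i.e. sums representable only with equal summands).
Enumerate pairs (a, a') with a < a' (symmetric, so each unordered pair gives one sum; this covers all a ≠ a'):
  -2 + 1 = -1
  -2 + 2 = 0
  -2 + 5 = 3
  -2 + 7 = 5
  1 + 2 = 3
  1 + 5 = 6
  1 + 7 = 8
  2 + 5 = 7
  2 + 7 = 9
  5 + 7 = 12
Collected distinct sums: {-1, 0, 3, 5, 6, 7, 8, 9, 12}
|A +̂ A| = 9
(Reference bound: |A +̂ A| ≥ 2|A| - 3 for |A| ≥ 2, with |A| = 5 giving ≥ 7.)

|A +̂ A| = 9


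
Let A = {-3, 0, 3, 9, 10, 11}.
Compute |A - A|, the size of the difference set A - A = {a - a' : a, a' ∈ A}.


A - A = {a - a' : a, a' ∈ A}; |A| = 6.
Bounds: 2|A|-1 ≤ |A - A| ≤ |A|² - |A| + 1, i.e. 11 ≤ |A - A| ≤ 31.
Note: 0 ∈ A - A always (from a - a). The set is symmetric: if d ∈ A - A then -d ∈ A - A.
Enumerate nonzero differences d = a - a' with a > a' (then include -d):
Positive differences: {1, 2, 3, 6, 7, 8, 9, 10, 11, 12, 13, 14}
Full difference set: {0} ∪ (positive diffs) ∪ (negative diffs).
|A - A| = 1 + 2·12 = 25 (matches direct enumeration: 25).

|A - A| = 25


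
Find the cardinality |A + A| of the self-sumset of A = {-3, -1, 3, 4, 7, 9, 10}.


A + A = {a + a' : a, a' ∈ A}; |A| = 7.
General bounds: 2|A| - 1 ≤ |A + A| ≤ |A|(|A|+1)/2, i.e. 13 ≤ |A + A| ≤ 28.
Lower bound 2|A|-1 is attained iff A is an arithmetic progression.
Enumerate sums a + a' for a ≤ a' (symmetric, so this suffices):
a = -3: -3+-3=-6, -3+-1=-4, -3+3=0, -3+4=1, -3+7=4, -3+9=6, -3+10=7
a = -1: -1+-1=-2, -1+3=2, -1+4=3, -1+7=6, -1+9=8, -1+10=9
a = 3: 3+3=6, 3+4=7, 3+7=10, 3+9=12, 3+10=13
a = 4: 4+4=8, 4+7=11, 4+9=13, 4+10=14
a = 7: 7+7=14, 7+9=16, 7+10=17
a = 9: 9+9=18, 9+10=19
a = 10: 10+10=20
Distinct sums: {-6, -4, -2, 0, 1, 2, 3, 4, 6, 7, 8, 9, 10, 11, 12, 13, 14, 16, 17, 18, 19, 20}
|A + A| = 22

|A + A| = 22


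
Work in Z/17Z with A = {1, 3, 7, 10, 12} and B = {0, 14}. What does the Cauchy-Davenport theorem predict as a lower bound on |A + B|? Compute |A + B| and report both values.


Cauchy-Davenport: |A + B| ≥ min(p, |A| + |B| - 1) for A, B nonempty in Z/pZ.
|A| = 5, |B| = 2, p = 17.
CD lower bound = min(17, 5 + 2 - 1) = min(17, 6) = 6.
Compute A + B mod 17 directly:
a = 1: 1+0=1, 1+14=15
a = 3: 3+0=3, 3+14=0
a = 7: 7+0=7, 7+14=4
a = 10: 10+0=10, 10+14=7
a = 12: 12+0=12, 12+14=9
A + B = {0, 1, 3, 4, 7, 9, 10, 12, 15}, so |A + B| = 9.
Verify: 9 ≥ 6? Yes ✓.

CD lower bound = 6, actual |A + B| = 9.


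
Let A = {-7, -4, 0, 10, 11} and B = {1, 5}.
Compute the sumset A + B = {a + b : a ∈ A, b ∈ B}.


A + B = {a + b : a ∈ A, b ∈ B}.
Enumerate all |A|·|B| = 5·2 = 10 pairs (a, b) and collect distinct sums.
a = -7: -7+1=-6, -7+5=-2
a = -4: -4+1=-3, -4+5=1
a = 0: 0+1=1, 0+5=5
a = 10: 10+1=11, 10+5=15
a = 11: 11+1=12, 11+5=16
Collecting distinct sums: A + B = {-6, -3, -2, 1, 5, 11, 12, 15, 16}
|A + B| = 9

A + B = {-6, -3, -2, 1, 5, 11, 12, 15, 16}


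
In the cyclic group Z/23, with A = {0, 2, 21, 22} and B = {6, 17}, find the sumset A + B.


Work in Z/23Z: reduce every sum a + b modulo 23.
Enumerate all 8 pairs:
a = 0: 0+6=6, 0+17=17
a = 2: 2+6=8, 2+17=19
a = 21: 21+6=4, 21+17=15
a = 22: 22+6=5, 22+17=16
Distinct residues collected: {4, 5, 6, 8, 15, 16, 17, 19}
|A + B| = 8 (out of 23 total residues).

A + B = {4, 5, 6, 8, 15, 16, 17, 19}


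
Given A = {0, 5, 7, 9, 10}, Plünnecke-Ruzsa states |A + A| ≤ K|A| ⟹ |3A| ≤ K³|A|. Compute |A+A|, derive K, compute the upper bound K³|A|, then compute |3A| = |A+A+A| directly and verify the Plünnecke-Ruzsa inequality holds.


|A| = 5.
Step 1: Compute A + A by enumerating all 25 pairs.
A + A = {0, 5, 7, 9, 10, 12, 14, 15, 16, 17, 18, 19, 20}, so |A + A| = 13.
Step 2: Doubling constant K = |A + A|/|A| = 13/5 = 13/5 ≈ 2.6000.
Step 3: Plünnecke-Ruzsa gives |3A| ≤ K³·|A| = (2.6000)³ · 5 ≈ 87.8800.
Step 4: Compute 3A = A + A + A directly by enumerating all triples (a,b,c) ∈ A³; |3A| = 23.
Step 5: Check 23 ≤ 87.8800? Yes ✓.

K = 13/5, Plünnecke-Ruzsa bound K³|A| ≈ 87.8800, |3A| = 23, inequality holds.


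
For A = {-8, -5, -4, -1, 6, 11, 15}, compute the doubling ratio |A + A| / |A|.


|A| = 7.
Compute A + A by enumerating all 49 pairs.
A + A = {-16, -13, -12, -10, -9, -8, -6, -5, -2, 1, 2, 3, 5, 6, 7, 10, 11, 12, 14, 17, 21, 22, 26, 30}, so |A + A| = 24.
K = |A + A| / |A| = 24/7 (already in lowest terms) ≈ 3.4286.
Reference: AP of size 7 gives K = 13/7 ≈ 1.8571; a fully generic set of size 7 gives K ≈ 4.0000.

|A| = 7, |A + A| = 24, K = 24/7.


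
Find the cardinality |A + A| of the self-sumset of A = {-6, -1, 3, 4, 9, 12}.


A + A = {a + a' : a, a' ∈ A}; |A| = 6.
General bounds: 2|A| - 1 ≤ |A + A| ≤ |A|(|A|+1)/2, i.e. 11 ≤ |A + A| ≤ 21.
Lower bound 2|A|-1 is attained iff A is an arithmetic progression.
Enumerate sums a + a' for a ≤ a' (symmetric, so this suffices):
a = -6: -6+-6=-12, -6+-1=-7, -6+3=-3, -6+4=-2, -6+9=3, -6+12=6
a = -1: -1+-1=-2, -1+3=2, -1+4=3, -1+9=8, -1+12=11
a = 3: 3+3=6, 3+4=7, 3+9=12, 3+12=15
a = 4: 4+4=8, 4+9=13, 4+12=16
a = 9: 9+9=18, 9+12=21
a = 12: 12+12=24
Distinct sums: {-12, -7, -3, -2, 2, 3, 6, 7, 8, 11, 12, 13, 15, 16, 18, 21, 24}
|A + A| = 17

|A + A| = 17


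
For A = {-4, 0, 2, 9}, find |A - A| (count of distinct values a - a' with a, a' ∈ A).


A - A = {a - a' : a, a' ∈ A}; |A| = 4.
Bounds: 2|A|-1 ≤ |A - A| ≤ |A|² - |A| + 1, i.e. 7 ≤ |A - A| ≤ 13.
Note: 0 ∈ A - A always (from a - a). The set is symmetric: if d ∈ A - A then -d ∈ A - A.
Enumerate nonzero differences d = a - a' with a > a' (then include -d):
Positive differences: {2, 4, 6, 7, 9, 13}
Full difference set: {0} ∪ (positive diffs) ∪ (negative diffs).
|A - A| = 1 + 2·6 = 13 (matches direct enumeration: 13).

|A - A| = 13


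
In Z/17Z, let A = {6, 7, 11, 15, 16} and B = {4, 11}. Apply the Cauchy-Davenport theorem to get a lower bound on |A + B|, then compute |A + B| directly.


Cauchy-Davenport: |A + B| ≥ min(p, |A| + |B| - 1) for A, B nonempty in Z/pZ.
|A| = 5, |B| = 2, p = 17.
CD lower bound = min(17, 5 + 2 - 1) = min(17, 6) = 6.
Compute A + B mod 17 directly:
a = 6: 6+4=10, 6+11=0
a = 7: 7+4=11, 7+11=1
a = 11: 11+4=15, 11+11=5
a = 15: 15+4=2, 15+11=9
a = 16: 16+4=3, 16+11=10
A + B = {0, 1, 2, 3, 5, 9, 10, 11, 15}, so |A + B| = 9.
Verify: 9 ≥ 6? Yes ✓.

CD lower bound = 6, actual |A + B| = 9.


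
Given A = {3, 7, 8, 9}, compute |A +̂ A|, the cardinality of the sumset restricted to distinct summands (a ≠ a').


Restricted sumset: A +̂ A = {a + a' : a ∈ A, a' ∈ A, a ≠ a'}.
Equivalently, take A + A and drop any sum 2a that is achievable ONLY as a + a for a ∈ A (i.e. sums representable only with equal summands).
Enumerate pairs (a, a') with a < a' (symmetric, so each unordered pair gives one sum; this covers all a ≠ a'):
  3 + 7 = 10
  3 + 8 = 11
  3 + 9 = 12
  7 + 8 = 15
  7 + 9 = 16
  8 + 9 = 17
Collected distinct sums: {10, 11, 12, 15, 16, 17}
|A +̂ A| = 6
(Reference bound: |A +̂ A| ≥ 2|A| - 3 for |A| ≥ 2, with |A| = 4 giving ≥ 5.)

|A +̂ A| = 6


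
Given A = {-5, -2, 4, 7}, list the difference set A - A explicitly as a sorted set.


A - A = {a - a' : a, a' ∈ A}.
Compute a - a' for each ordered pair (a, a'):
a = -5: -5--5=0, -5--2=-3, -5-4=-9, -5-7=-12
a = -2: -2--5=3, -2--2=0, -2-4=-6, -2-7=-9
a = 4: 4--5=9, 4--2=6, 4-4=0, 4-7=-3
a = 7: 7--5=12, 7--2=9, 7-4=3, 7-7=0
Collecting distinct values (and noting 0 appears from a-a):
A - A = {-12, -9, -6, -3, 0, 3, 6, 9, 12}
|A - A| = 9

A - A = {-12, -9, -6, -3, 0, 3, 6, 9, 12}


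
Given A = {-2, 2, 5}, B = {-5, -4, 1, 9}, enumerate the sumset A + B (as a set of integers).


A + B = {a + b : a ∈ A, b ∈ B}.
Enumerate all |A|·|B| = 3·4 = 12 pairs (a, b) and collect distinct sums.
a = -2: -2+-5=-7, -2+-4=-6, -2+1=-1, -2+9=7
a = 2: 2+-5=-3, 2+-4=-2, 2+1=3, 2+9=11
a = 5: 5+-5=0, 5+-4=1, 5+1=6, 5+9=14
Collecting distinct sums: A + B = {-7, -6, -3, -2, -1, 0, 1, 3, 6, 7, 11, 14}
|A + B| = 12

A + B = {-7, -6, -3, -2, -1, 0, 1, 3, 6, 7, 11, 14}


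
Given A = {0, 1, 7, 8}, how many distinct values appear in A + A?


A + A = {a + a' : a, a' ∈ A}; |A| = 4.
General bounds: 2|A| - 1 ≤ |A + A| ≤ |A|(|A|+1)/2, i.e. 7 ≤ |A + A| ≤ 10.
Lower bound 2|A|-1 is attained iff A is an arithmetic progression.
Enumerate sums a + a' for a ≤ a' (symmetric, so this suffices):
a = 0: 0+0=0, 0+1=1, 0+7=7, 0+8=8
a = 1: 1+1=2, 1+7=8, 1+8=9
a = 7: 7+7=14, 7+8=15
a = 8: 8+8=16
Distinct sums: {0, 1, 2, 7, 8, 9, 14, 15, 16}
|A + A| = 9

|A + A| = 9


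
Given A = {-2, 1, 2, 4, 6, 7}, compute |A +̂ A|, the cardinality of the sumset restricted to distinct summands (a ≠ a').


Restricted sumset: A +̂ A = {a + a' : a ∈ A, a' ∈ A, a ≠ a'}.
Equivalently, take A + A and drop any sum 2a that is achievable ONLY as a + a for a ∈ A (i.e. sums representable only with equal summands).
Enumerate pairs (a, a') with a < a' (symmetric, so each unordered pair gives one sum; this covers all a ≠ a'):
  -2 + 1 = -1
  -2 + 2 = 0
  -2 + 4 = 2
  -2 + 6 = 4
  -2 + 7 = 5
  1 + 2 = 3
  1 + 4 = 5
  1 + 6 = 7
  1 + 7 = 8
  2 + 4 = 6
  2 + 6 = 8
  2 + 7 = 9
  4 + 6 = 10
  4 + 7 = 11
  6 + 7 = 13
Collected distinct sums: {-1, 0, 2, 3, 4, 5, 6, 7, 8, 9, 10, 11, 13}
|A +̂ A| = 13
(Reference bound: |A +̂ A| ≥ 2|A| - 3 for |A| ≥ 2, with |A| = 6 giving ≥ 9.)

|A +̂ A| = 13


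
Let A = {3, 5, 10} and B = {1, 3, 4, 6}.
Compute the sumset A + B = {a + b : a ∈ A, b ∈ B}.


A + B = {a + b : a ∈ A, b ∈ B}.
Enumerate all |A|·|B| = 3·4 = 12 pairs (a, b) and collect distinct sums.
a = 3: 3+1=4, 3+3=6, 3+4=7, 3+6=9
a = 5: 5+1=6, 5+3=8, 5+4=9, 5+6=11
a = 10: 10+1=11, 10+3=13, 10+4=14, 10+6=16
Collecting distinct sums: A + B = {4, 6, 7, 8, 9, 11, 13, 14, 16}
|A + B| = 9

A + B = {4, 6, 7, 8, 9, 11, 13, 14, 16}


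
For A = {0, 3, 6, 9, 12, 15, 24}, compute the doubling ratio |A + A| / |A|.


|A| = 7.
Compute A + A by enumerating all 49 pairs.
A + A = {0, 3, 6, 9, 12, 15, 18, 21, 24, 27, 30, 33, 36, 39, 48}, so |A + A| = 15.
K = |A + A| / |A| = 15/7 (already in lowest terms) ≈ 2.1429.
Reference: AP of size 7 gives K = 13/7 ≈ 1.8571; a fully generic set of size 7 gives K ≈ 4.0000.

|A| = 7, |A + A| = 15, K = 15/7.


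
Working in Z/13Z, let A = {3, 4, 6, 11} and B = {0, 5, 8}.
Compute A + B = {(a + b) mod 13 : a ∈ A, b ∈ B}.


Work in Z/13Z: reduce every sum a + b modulo 13.
Enumerate all 12 pairs:
a = 3: 3+0=3, 3+5=8, 3+8=11
a = 4: 4+0=4, 4+5=9, 4+8=12
a = 6: 6+0=6, 6+5=11, 6+8=1
a = 11: 11+0=11, 11+5=3, 11+8=6
Distinct residues collected: {1, 3, 4, 6, 8, 9, 11, 12}
|A + B| = 8 (out of 13 total residues).

A + B = {1, 3, 4, 6, 8, 9, 11, 12}


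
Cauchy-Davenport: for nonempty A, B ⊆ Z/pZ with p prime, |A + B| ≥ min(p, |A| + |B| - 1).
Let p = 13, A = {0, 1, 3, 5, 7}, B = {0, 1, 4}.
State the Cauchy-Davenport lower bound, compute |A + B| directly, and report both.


Cauchy-Davenport: |A + B| ≥ min(p, |A| + |B| - 1) for A, B nonempty in Z/pZ.
|A| = 5, |B| = 3, p = 13.
CD lower bound = min(13, 5 + 3 - 1) = min(13, 7) = 7.
Compute A + B mod 13 directly:
a = 0: 0+0=0, 0+1=1, 0+4=4
a = 1: 1+0=1, 1+1=2, 1+4=5
a = 3: 3+0=3, 3+1=4, 3+4=7
a = 5: 5+0=5, 5+1=6, 5+4=9
a = 7: 7+0=7, 7+1=8, 7+4=11
A + B = {0, 1, 2, 3, 4, 5, 6, 7, 8, 9, 11}, so |A + B| = 11.
Verify: 11 ≥ 7? Yes ✓.

CD lower bound = 7, actual |A + B| = 11.


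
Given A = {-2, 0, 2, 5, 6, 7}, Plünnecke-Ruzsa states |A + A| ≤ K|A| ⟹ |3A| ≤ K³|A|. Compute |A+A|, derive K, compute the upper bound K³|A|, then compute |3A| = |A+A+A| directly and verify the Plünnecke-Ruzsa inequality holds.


|A| = 6.
Step 1: Compute A + A by enumerating all 36 pairs.
A + A = {-4, -2, 0, 2, 3, 4, 5, 6, 7, 8, 9, 10, 11, 12, 13, 14}, so |A + A| = 16.
Step 2: Doubling constant K = |A + A|/|A| = 16/6 = 16/6 ≈ 2.6667.
Step 3: Plünnecke-Ruzsa gives |3A| ≤ K³·|A| = (2.6667)³ · 6 ≈ 113.7778.
Step 4: Compute 3A = A + A + A directly by enumerating all triples (a,b,c) ∈ A³; |3A| = 25.
Step 5: Check 25 ≤ 113.7778? Yes ✓.

K = 16/6, Plünnecke-Ruzsa bound K³|A| ≈ 113.7778, |3A| = 25, inequality holds.


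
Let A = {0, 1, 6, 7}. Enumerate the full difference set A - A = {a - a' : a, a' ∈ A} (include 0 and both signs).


A - A = {a - a' : a, a' ∈ A}.
Compute a - a' for each ordered pair (a, a'):
a = 0: 0-0=0, 0-1=-1, 0-6=-6, 0-7=-7
a = 1: 1-0=1, 1-1=0, 1-6=-5, 1-7=-6
a = 6: 6-0=6, 6-1=5, 6-6=0, 6-7=-1
a = 7: 7-0=7, 7-1=6, 7-6=1, 7-7=0
Collecting distinct values (and noting 0 appears from a-a):
A - A = {-7, -6, -5, -1, 0, 1, 5, 6, 7}
|A - A| = 9

A - A = {-7, -6, -5, -1, 0, 1, 5, 6, 7}


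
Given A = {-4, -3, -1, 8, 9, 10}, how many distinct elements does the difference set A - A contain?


A - A = {a - a' : a, a' ∈ A}; |A| = 6.
Bounds: 2|A|-1 ≤ |A - A| ≤ |A|² - |A| + 1, i.e. 11 ≤ |A - A| ≤ 31.
Note: 0 ∈ A - A always (from a - a). The set is symmetric: if d ∈ A - A then -d ∈ A - A.
Enumerate nonzero differences d = a - a' with a > a' (then include -d):
Positive differences: {1, 2, 3, 9, 10, 11, 12, 13, 14}
Full difference set: {0} ∪ (positive diffs) ∪ (negative diffs).
|A - A| = 1 + 2·9 = 19 (matches direct enumeration: 19).

|A - A| = 19


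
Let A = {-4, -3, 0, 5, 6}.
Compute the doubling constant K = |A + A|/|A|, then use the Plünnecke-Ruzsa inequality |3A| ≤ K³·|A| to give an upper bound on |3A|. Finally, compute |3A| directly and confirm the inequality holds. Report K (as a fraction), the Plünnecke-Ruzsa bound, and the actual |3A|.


|A| = 5.
Step 1: Compute A + A by enumerating all 25 pairs.
A + A = {-8, -7, -6, -4, -3, 0, 1, 2, 3, 5, 6, 10, 11, 12}, so |A + A| = 14.
Step 2: Doubling constant K = |A + A|/|A| = 14/5 = 14/5 ≈ 2.8000.
Step 3: Plünnecke-Ruzsa gives |3A| ≤ K³·|A| = (2.8000)³ · 5 ≈ 109.7600.
Step 4: Compute 3A = A + A + A directly by enumerating all triples (a,b,c) ∈ A³; |3A| = 27.
Step 5: Check 27 ≤ 109.7600? Yes ✓.

K = 14/5, Plünnecke-Ruzsa bound K³|A| ≈ 109.7600, |3A| = 27, inequality holds.


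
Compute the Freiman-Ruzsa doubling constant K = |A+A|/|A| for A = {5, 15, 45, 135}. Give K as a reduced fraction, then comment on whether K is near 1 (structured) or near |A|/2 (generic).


|A| = 4.
Compute A + A by enumerating all 16 pairs.
A + A = {10, 20, 30, 50, 60, 90, 140, 150, 180, 270}, so |A + A| = 10.
K = |A + A| / |A| = 10/4 = 5/2 ≈ 2.5000.
Reference: AP of size 4 gives K = 7/4 ≈ 1.7500; a fully generic set of size 4 gives K ≈ 2.5000.

|A| = 4, |A + A| = 10, K = 10/4 = 5/2.


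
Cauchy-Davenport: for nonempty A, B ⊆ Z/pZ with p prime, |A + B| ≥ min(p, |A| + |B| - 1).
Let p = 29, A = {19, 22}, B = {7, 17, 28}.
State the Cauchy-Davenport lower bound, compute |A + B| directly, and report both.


Cauchy-Davenport: |A + B| ≥ min(p, |A| + |B| - 1) for A, B nonempty in Z/pZ.
|A| = 2, |B| = 3, p = 29.
CD lower bound = min(29, 2 + 3 - 1) = min(29, 4) = 4.
Compute A + B mod 29 directly:
a = 19: 19+7=26, 19+17=7, 19+28=18
a = 22: 22+7=0, 22+17=10, 22+28=21
A + B = {0, 7, 10, 18, 21, 26}, so |A + B| = 6.
Verify: 6 ≥ 4? Yes ✓.

CD lower bound = 4, actual |A + B| = 6.


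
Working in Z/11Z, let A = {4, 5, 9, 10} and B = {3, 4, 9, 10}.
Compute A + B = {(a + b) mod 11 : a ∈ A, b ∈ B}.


Work in Z/11Z: reduce every sum a + b modulo 11.
Enumerate all 16 pairs:
a = 4: 4+3=7, 4+4=8, 4+9=2, 4+10=3
a = 5: 5+3=8, 5+4=9, 5+9=3, 5+10=4
a = 9: 9+3=1, 9+4=2, 9+9=7, 9+10=8
a = 10: 10+3=2, 10+4=3, 10+9=8, 10+10=9
Distinct residues collected: {1, 2, 3, 4, 7, 8, 9}
|A + B| = 7 (out of 11 total residues).

A + B = {1, 2, 3, 4, 7, 8, 9}


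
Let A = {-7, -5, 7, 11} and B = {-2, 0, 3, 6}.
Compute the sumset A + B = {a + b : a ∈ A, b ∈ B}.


A + B = {a + b : a ∈ A, b ∈ B}.
Enumerate all |A|·|B| = 4·4 = 16 pairs (a, b) and collect distinct sums.
a = -7: -7+-2=-9, -7+0=-7, -7+3=-4, -7+6=-1
a = -5: -5+-2=-7, -5+0=-5, -5+3=-2, -5+6=1
a = 7: 7+-2=5, 7+0=7, 7+3=10, 7+6=13
a = 11: 11+-2=9, 11+0=11, 11+3=14, 11+6=17
Collecting distinct sums: A + B = {-9, -7, -5, -4, -2, -1, 1, 5, 7, 9, 10, 11, 13, 14, 17}
|A + B| = 15

A + B = {-9, -7, -5, -4, -2, -1, 1, 5, 7, 9, 10, 11, 13, 14, 17}


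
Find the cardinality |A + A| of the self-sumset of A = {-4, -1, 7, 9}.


A + A = {a + a' : a, a' ∈ A}; |A| = 4.
General bounds: 2|A| - 1 ≤ |A + A| ≤ |A|(|A|+1)/2, i.e. 7 ≤ |A + A| ≤ 10.
Lower bound 2|A|-1 is attained iff A is an arithmetic progression.
Enumerate sums a + a' for a ≤ a' (symmetric, so this suffices):
a = -4: -4+-4=-8, -4+-1=-5, -4+7=3, -4+9=5
a = -1: -1+-1=-2, -1+7=6, -1+9=8
a = 7: 7+7=14, 7+9=16
a = 9: 9+9=18
Distinct sums: {-8, -5, -2, 3, 5, 6, 8, 14, 16, 18}
|A + A| = 10

|A + A| = 10


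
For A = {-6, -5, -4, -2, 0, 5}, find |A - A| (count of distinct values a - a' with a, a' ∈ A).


A - A = {a - a' : a, a' ∈ A}; |A| = 6.
Bounds: 2|A|-1 ≤ |A - A| ≤ |A|² - |A| + 1, i.e. 11 ≤ |A - A| ≤ 31.
Note: 0 ∈ A - A always (from a - a). The set is symmetric: if d ∈ A - A then -d ∈ A - A.
Enumerate nonzero differences d = a - a' with a > a' (then include -d):
Positive differences: {1, 2, 3, 4, 5, 6, 7, 9, 10, 11}
Full difference set: {0} ∪ (positive diffs) ∪ (negative diffs).
|A - A| = 1 + 2·10 = 21 (matches direct enumeration: 21).

|A - A| = 21


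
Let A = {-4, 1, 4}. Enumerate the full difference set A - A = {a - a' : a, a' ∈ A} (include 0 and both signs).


A - A = {a - a' : a, a' ∈ A}.
Compute a - a' for each ordered pair (a, a'):
a = -4: -4--4=0, -4-1=-5, -4-4=-8
a = 1: 1--4=5, 1-1=0, 1-4=-3
a = 4: 4--4=8, 4-1=3, 4-4=0
Collecting distinct values (and noting 0 appears from a-a):
A - A = {-8, -5, -3, 0, 3, 5, 8}
|A - A| = 7

A - A = {-8, -5, -3, 0, 3, 5, 8}


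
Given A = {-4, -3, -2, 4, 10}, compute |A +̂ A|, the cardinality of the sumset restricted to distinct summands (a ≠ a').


Restricted sumset: A +̂ A = {a + a' : a ∈ A, a' ∈ A, a ≠ a'}.
Equivalently, take A + A and drop any sum 2a that is achievable ONLY as a + a for a ∈ A (i.e. sums representable only with equal summands).
Enumerate pairs (a, a') with a < a' (symmetric, so each unordered pair gives one sum; this covers all a ≠ a'):
  -4 + -3 = -7
  -4 + -2 = -6
  -4 + 4 = 0
  -4 + 10 = 6
  -3 + -2 = -5
  -3 + 4 = 1
  -3 + 10 = 7
  -2 + 4 = 2
  -2 + 10 = 8
  4 + 10 = 14
Collected distinct sums: {-7, -6, -5, 0, 1, 2, 6, 7, 8, 14}
|A +̂ A| = 10
(Reference bound: |A +̂ A| ≥ 2|A| - 3 for |A| ≥ 2, with |A| = 5 giving ≥ 7.)

|A +̂ A| = 10


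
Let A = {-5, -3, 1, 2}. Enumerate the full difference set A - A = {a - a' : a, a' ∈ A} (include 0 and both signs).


A - A = {a - a' : a, a' ∈ A}.
Compute a - a' for each ordered pair (a, a'):
a = -5: -5--5=0, -5--3=-2, -5-1=-6, -5-2=-7
a = -3: -3--5=2, -3--3=0, -3-1=-4, -3-2=-5
a = 1: 1--5=6, 1--3=4, 1-1=0, 1-2=-1
a = 2: 2--5=7, 2--3=5, 2-1=1, 2-2=0
Collecting distinct values (and noting 0 appears from a-a):
A - A = {-7, -6, -5, -4, -2, -1, 0, 1, 2, 4, 5, 6, 7}
|A - A| = 13

A - A = {-7, -6, -5, -4, -2, -1, 0, 1, 2, 4, 5, 6, 7}


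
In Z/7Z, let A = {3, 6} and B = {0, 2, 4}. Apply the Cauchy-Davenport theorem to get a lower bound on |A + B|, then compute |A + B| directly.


Cauchy-Davenport: |A + B| ≥ min(p, |A| + |B| - 1) for A, B nonempty in Z/pZ.
|A| = 2, |B| = 3, p = 7.
CD lower bound = min(7, 2 + 3 - 1) = min(7, 4) = 4.
Compute A + B mod 7 directly:
a = 3: 3+0=3, 3+2=5, 3+4=0
a = 6: 6+0=6, 6+2=1, 6+4=3
A + B = {0, 1, 3, 5, 6}, so |A + B| = 5.
Verify: 5 ≥ 4? Yes ✓.

CD lower bound = 4, actual |A + B| = 5.


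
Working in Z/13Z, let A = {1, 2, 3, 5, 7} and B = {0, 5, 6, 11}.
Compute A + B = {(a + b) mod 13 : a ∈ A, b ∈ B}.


Work in Z/13Z: reduce every sum a + b modulo 13.
Enumerate all 20 pairs:
a = 1: 1+0=1, 1+5=6, 1+6=7, 1+11=12
a = 2: 2+0=2, 2+5=7, 2+6=8, 2+11=0
a = 3: 3+0=3, 3+5=8, 3+6=9, 3+11=1
a = 5: 5+0=5, 5+5=10, 5+6=11, 5+11=3
a = 7: 7+0=7, 7+5=12, 7+6=0, 7+11=5
Distinct residues collected: {0, 1, 2, 3, 5, 6, 7, 8, 9, 10, 11, 12}
|A + B| = 12 (out of 13 total residues).

A + B = {0, 1, 2, 3, 5, 6, 7, 8, 9, 10, 11, 12}


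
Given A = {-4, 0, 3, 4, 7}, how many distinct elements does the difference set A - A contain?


A - A = {a - a' : a, a' ∈ A}; |A| = 5.
Bounds: 2|A|-1 ≤ |A - A| ≤ |A|² - |A| + 1, i.e. 9 ≤ |A - A| ≤ 21.
Note: 0 ∈ A - A always (from a - a). The set is symmetric: if d ∈ A - A then -d ∈ A - A.
Enumerate nonzero differences d = a - a' with a > a' (then include -d):
Positive differences: {1, 3, 4, 7, 8, 11}
Full difference set: {0} ∪ (positive diffs) ∪ (negative diffs).
|A - A| = 1 + 2·6 = 13 (matches direct enumeration: 13).

|A - A| = 13


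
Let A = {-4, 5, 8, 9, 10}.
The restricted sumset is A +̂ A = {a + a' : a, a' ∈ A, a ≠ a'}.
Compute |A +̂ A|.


Restricted sumset: A +̂ A = {a + a' : a ∈ A, a' ∈ A, a ≠ a'}.
Equivalently, take A + A and drop any sum 2a that is achievable ONLY as a + a for a ∈ A (i.e. sums representable only with equal summands).
Enumerate pairs (a, a') with a < a' (symmetric, so each unordered pair gives one sum; this covers all a ≠ a'):
  -4 + 5 = 1
  -4 + 8 = 4
  -4 + 9 = 5
  -4 + 10 = 6
  5 + 8 = 13
  5 + 9 = 14
  5 + 10 = 15
  8 + 9 = 17
  8 + 10 = 18
  9 + 10 = 19
Collected distinct sums: {1, 4, 5, 6, 13, 14, 15, 17, 18, 19}
|A +̂ A| = 10
(Reference bound: |A +̂ A| ≥ 2|A| - 3 for |A| ≥ 2, with |A| = 5 giving ≥ 7.)

|A +̂ A| = 10


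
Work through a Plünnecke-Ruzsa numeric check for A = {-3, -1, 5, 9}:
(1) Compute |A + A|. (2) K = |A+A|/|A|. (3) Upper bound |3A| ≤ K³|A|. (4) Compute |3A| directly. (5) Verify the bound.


|A| = 4.
Step 1: Compute A + A by enumerating all 16 pairs.
A + A = {-6, -4, -2, 2, 4, 6, 8, 10, 14, 18}, so |A + A| = 10.
Step 2: Doubling constant K = |A + A|/|A| = 10/4 = 10/4 ≈ 2.5000.
Step 3: Plünnecke-Ruzsa gives |3A| ≤ K³·|A| = (2.5000)³ · 4 ≈ 62.5000.
Step 4: Compute 3A = A + A + A directly by enumerating all triples (a,b,c) ∈ A³; |3A| = 17.
Step 5: Check 17 ≤ 62.5000? Yes ✓.

K = 10/4, Plünnecke-Ruzsa bound K³|A| ≈ 62.5000, |3A| = 17, inequality holds.


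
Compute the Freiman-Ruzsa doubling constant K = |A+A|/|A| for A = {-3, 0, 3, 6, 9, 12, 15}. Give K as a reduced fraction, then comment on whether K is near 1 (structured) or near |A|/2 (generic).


|A| = 7.
Compute A + A by enumerating all 49 pairs.
A + A = {-6, -3, 0, 3, 6, 9, 12, 15, 18, 21, 24, 27, 30}, so |A + A| = 13.
K = |A + A| / |A| = 13/7 (already in lowest terms) ≈ 1.8571.
Reference: AP of size 7 gives K = 13/7 ≈ 1.8571; a fully generic set of size 7 gives K ≈ 4.0000.

|A| = 7, |A + A| = 13, K = 13/7.


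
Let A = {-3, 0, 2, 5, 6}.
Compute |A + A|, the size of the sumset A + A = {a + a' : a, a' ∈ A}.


A + A = {a + a' : a, a' ∈ A}; |A| = 5.
General bounds: 2|A| - 1 ≤ |A + A| ≤ |A|(|A|+1)/2, i.e. 9 ≤ |A + A| ≤ 15.
Lower bound 2|A|-1 is attained iff A is an arithmetic progression.
Enumerate sums a + a' for a ≤ a' (symmetric, so this suffices):
a = -3: -3+-3=-6, -3+0=-3, -3+2=-1, -3+5=2, -3+6=3
a = 0: 0+0=0, 0+2=2, 0+5=5, 0+6=6
a = 2: 2+2=4, 2+5=7, 2+6=8
a = 5: 5+5=10, 5+6=11
a = 6: 6+6=12
Distinct sums: {-6, -3, -1, 0, 2, 3, 4, 5, 6, 7, 8, 10, 11, 12}
|A + A| = 14

|A + A| = 14


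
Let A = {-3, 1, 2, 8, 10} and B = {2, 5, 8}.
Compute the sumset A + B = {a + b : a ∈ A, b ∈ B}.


A + B = {a + b : a ∈ A, b ∈ B}.
Enumerate all |A|·|B| = 5·3 = 15 pairs (a, b) and collect distinct sums.
a = -3: -3+2=-1, -3+5=2, -3+8=5
a = 1: 1+2=3, 1+5=6, 1+8=9
a = 2: 2+2=4, 2+5=7, 2+8=10
a = 8: 8+2=10, 8+5=13, 8+8=16
a = 10: 10+2=12, 10+5=15, 10+8=18
Collecting distinct sums: A + B = {-1, 2, 3, 4, 5, 6, 7, 9, 10, 12, 13, 15, 16, 18}
|A + B| = 14

A + B = {-1, 2, 3, 4, 5, 6, 7, 9, 10, 12, 13, 15, 16, 18}


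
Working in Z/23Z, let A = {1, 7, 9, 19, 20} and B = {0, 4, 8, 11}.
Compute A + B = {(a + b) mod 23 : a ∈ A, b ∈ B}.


Work in Z/23Z: reduce every sum a + b modulo 23.
Enumerate all 20 pairs:
a = 1: 1+0=1, 1+4=5, 1+8=9, 1+11=12
a = 7: 7+0=7, 7+4=11, 7+8=15, 7+11=18
a = 9: 9+0=9, 9+4=13, 9+8=17, 9+11=20
a = 19: 19+0=19, 19+4=0, 19+8=4, 19+11=7
a = 20: 20+0=20, 20+4=1, 20+8=5, 20+11=8
Distinct residues collected: {0, 1, 4, 5, 7, 8, 9, 11, 12, 13, 15, 17, 18, 19, 20}
|A + B| = 15 (out of 23 total residues).

A + B = {0, 1, 4, 5, 7, 8, 9, 11, 12, 13, 15, 17, 18, 19, 20}


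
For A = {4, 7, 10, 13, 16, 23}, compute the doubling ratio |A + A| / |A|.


|A| = 6.
Compute A + A by enumerating all 36 pairs.
A + A = {8, 11, 14, 17, 20, 23, 26, 27, 29, 30, 32, 33, 36, 39, 46}, so |A + A| = 15.
K = |A + A| / |A| = 15/6 = 5/2 ≈ 2.5000.
Reference: AP of size 6 gives K = 11/6 ≈ 1.8333; a fully generic set of size 6 gives K ≈ 3.5000.

|A| = 6, |A + A| = 15, K = 15/6 = 5/2.


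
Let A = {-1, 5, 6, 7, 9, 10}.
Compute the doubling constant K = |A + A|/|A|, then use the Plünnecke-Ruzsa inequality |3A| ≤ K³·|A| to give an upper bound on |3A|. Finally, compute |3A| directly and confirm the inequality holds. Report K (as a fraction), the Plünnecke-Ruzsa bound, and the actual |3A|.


|A| = 6.
Step 1: Compute A + A by enumerating all 36 pairs.
A + A = {-2, 4, 5, 6, 8, 9, 10, 11, 12, 13, 14, 15, 16, 17, 18, 19, 20}, so |A + A| = 17.
Step 2: Doubling constant K = |A + A|/|A| = 17/6 = 17/6 ≈ 2.8333.
Step 3: Plünnecke-Ruzsa gives |3A| ≤ K³·|A| = (2.8333)³ · 6 ≈ 136.4722.
Step 4: Compute 3A = A + A + A directly by enumerating all triples (a,b,c) ∈ A³; |3A| = 28.
Step 5: Check 28 ≤ 136.4722? Yes ✓.

K = 17/6, Plünnecke-Ruzsa bound K³|A| ≈ 136.4722, |3A| = 28, inequality holds.


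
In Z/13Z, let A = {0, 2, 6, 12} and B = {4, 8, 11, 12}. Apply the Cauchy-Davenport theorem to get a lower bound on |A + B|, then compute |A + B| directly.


Cauchy-Davenport: |A + B| ≥ min(p, |A| + |B| - 1) for A, B nonempty in Z/pZ.
|A| = 4, |B| = 4, p = 13.
CD lower bound = min(13, 4 + 4 - 1) = min(13, 7) = 7.
Compute A + B mod 13 directly:
a = 0: 0+4=4, 0+8=8, 0+11=11, 0+12=12
a = 2: 2+4=6, 2+8=10, 2+11=0, 2+12=1
a = 6: 6+4=10, 6+8=1, 6+11=4, 6+12=5
a = 12: 12+4=3, 12+8=7, 12+11=10, 12+12=11
A + B = {0, 1, 3, 4, 5, 6, 7, 8, 10, 11, 12}, so |A + B| = 11.
Verify: 11 ≥ 7? Yes ✓.

CD lower bound = 7, actual |A + B| = 11.


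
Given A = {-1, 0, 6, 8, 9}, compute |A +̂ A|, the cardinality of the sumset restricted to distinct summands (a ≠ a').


Restricted sumset: A +̂ A = {a + a' : a ∈ A, a' ∈ A, a ≠ a'}.
Equivalently, take A + A and drop any sum 2a that is achievable ONLY as a + a for a ∈ A (i.e. sums representable only with equal summands).
Enumerate pairs (a, a') with a < a' (symmetric, so each unordered pair gives one sum; this covers all a ≠ a'):
  -1 + 0 = -1
  -1 + 6 = 5
  -1 + 8 = 7
  -1 + 9 = 8
  0 + 6 = 6
  0 + 8 = 8
  0 + 9 = 9
  6 + 8 = 14
  6 + 9 = 15
  8 + 9 = 17
Collected distinct sums: {-1, 5, 6, 7, 8, 9, 14, 15, 17}
|A +̂ A| = 9
(Reference bound: |A +̂ A| ≥ 2|A| - 3 for |A| ≥ 2, with |A| = 5 giving ≥ 7.)

|A +̂ A| = 9


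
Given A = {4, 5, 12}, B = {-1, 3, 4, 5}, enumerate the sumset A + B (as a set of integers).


A + B = {a + b : a ∈ A, b ∈ B}.
Enumerate all |A|·|B| = 3·4 = 12 pairs (a, b) and collect distinct sums.
a = 4: 4+-1=3, 4+3=7, 4+4=8, 4+5=9
a = 5: 5+-1=4, 5+3=8, 5+4=9, 5+5=10
a = 12: 12+-1=11, 12+3=15, 12+4=16, 12+5=17
Collecting distinct sums: A + B = {3, 4, 7, 8, 9, 10, 11, 15, 16, 17}
|A + B| = 10

A + B = {3, 4, 7, 8, 9, 10, 11, 15, 16, 17}


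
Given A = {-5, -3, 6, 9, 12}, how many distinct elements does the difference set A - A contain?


A - A = {a - a' : a, a' ∈ A}; |A| = 5.
Bounds: 2|A|-1 ≤ |A - A| ≤ |A|² - |A| + 1, i.e. 9 ≤ |A - A| ≤ 21.
Note: 0 ∈ A - A always (from a - a). The set is symmetric: if d ∈ A - A then -d ∈ A - A.
Enumerate nonzero differences d = a - a' with a > a' (then include -d):
Positive differences: {2, 3, 6, 9, 11, 12, 14, 15, 17}
Full difference set: {0} ∪ (positive diffs) ∪ (negative diffs).
|A - A| = 1 + 2·9 = 19 (matches direct enumeration: 19).

|A - A| = 19


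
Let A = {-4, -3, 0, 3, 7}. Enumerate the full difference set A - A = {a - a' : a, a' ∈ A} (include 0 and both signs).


A - A = {a - a' : a, a' ∈ A}.
Compute a - a' for each ordered pair (a, a'):
a = -4: -4--4=0, -4--3=-1, -4-0=-4, -4-3=-7, -4-7=-11
a = -3: -3--4=1, -3--3=0, -3-0=-3, -3-3=-6, -3-7=-10
a = 0: 0--4=4, 0--3=3, 0-0=0, 0-3=-3, 0-7=-7
a = 3: 3--4=7, 3--3=6, 3-0=3, 3-3=0, 3-7=-4
a = 7: 7--4=11, 7--3=10, 7-0=7, 7-3=4, 7-7=0
Collecting distinct values (and noting 0 appears from a-a):
A - A = {-11, -10, -7, -6, -4, -3, -1, 0, 1, 3, 4, 6, 7, 10, 11}
|A - A| = 15

A - A = {-11, -10, -7, -6, -4, -3, -1, 0, 1, 3, 4, 6, 7, 10, 11}


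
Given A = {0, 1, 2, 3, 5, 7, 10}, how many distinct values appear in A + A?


A + A = {a + a' : a, a' ∈ A}; |A| = 7.
General bounds: 2|A| - 1 ≤ |A + A| ≤ |A|(|A|+1)/2, i.e. 13 ≤ |A + A| ≤ 28.
Lower bound 2|A|-1 is attained iff A is an arithmetic progression.
Enumerate sums a + a' for a ≤ a' (symmetric, so this suffices):
a = 0: 0+0=0, 0+1=1, 0+2=2, 0+3=3, 0+5=5, 0+7=7, 0+10=10
a = 1: 1+1=2, 1+2=3, 1+3=4, 1+5=6, 1+7=8, 1+10=11
a = 2: 2+2=4, 2+3=5, 2+5=7, 2+7=9, 2+10=12
a = 3: 3+3=6, 3+5=8, 3+7=10, 3+10=13
a = 5: 5+5=10, 5+7=12, 5+10=15
a = 7: 7+7=14, 7+10=17
a = 10: 10+10=20
Distinct sums: {0, 1, 2, 3, 4, 5, 6, 7, 8, 9, 10, 11, 12, 13, 14, 15, 17, 20}
|A + A| = 18

|A + A| = 18


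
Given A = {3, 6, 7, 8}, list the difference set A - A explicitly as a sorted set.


A - A = {a - a' : a, a' ∈ A}.
Compute a - a' for each ordered pair (a, a'):
a = 3: 3-3=0, 3-6=-3, 3-7=-4, 3-8=-5
a = 6: 6-3=3, 6-6=0, 6-7=-1, 6-8=-2
a = 7: 7-3=4, 7-6=1, 7-7=0, 7-8=-1
a = 8: 8-3=5, 8-6=2, 8-7=1, 8-8=0
Collecting distinct values (and noting 0 appears from a-a):
A - A = {-5, -4, -3, -2, -1, 0, 1, 2, 3, 4, 5}
|A - A| = 11

A - A = {-5, -4, -3, -2, -1, 0, 1, 2, 3, 4, 5}


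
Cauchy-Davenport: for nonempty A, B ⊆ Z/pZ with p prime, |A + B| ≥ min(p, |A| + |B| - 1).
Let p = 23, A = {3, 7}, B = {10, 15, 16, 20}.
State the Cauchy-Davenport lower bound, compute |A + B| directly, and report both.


Cauchy-Davenport: |A + B| ≥ min(p, |A| + |B| - 1) for A, B nonempty in Z/pZ.
|A| = 2, |B| = 4, p = 23.
CD lower bound = min(23, 2 + 4 - 1) = min(23, 5) = 5.
Compute A + B mod 23 directly:
a = 3: 3+10=13, 3+15=18, 3+16=19, 3+20=0
a = 7: 7+10=17, 7+15=22, 7+16=0, 7+20=4
A + B = {0, 4, 13, 17, 18, 19, 22}, so |A + B| = 7.
Verify: 7 ≥ 5? Yes ✓.

CD lower bound = 5, actual |A + B| = 7.


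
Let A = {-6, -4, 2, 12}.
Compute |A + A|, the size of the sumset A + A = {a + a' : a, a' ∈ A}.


A + A = {a + a' : a, a' ∈ A}; |A| = 4.
General bounds: 2|A| - 1 ≤ |A + A| ≤ |A|(|A|+1)/2, i.e. 7 ≤ |A + A| ≤ 10.
Lower bound 2|A|-1 is attained iff A is an arithmetic progression.
Enumerate sums a + a' for a ≤ a' (symmetric, so this suffices):
a = -6: -6+-6=-12, -6+-4=-10, -6+2=-4, -6+12=6
a = -4: -4+-4=-8, -4+2=-2, -4+12=8
a = 2: 2+2=4, 2+12=14
a = 12: 12+12=24
Distinct sums: {-12, -10, -8, -4, -2, 4, 6, 8, 14, 24}
|A + A| = 10

|A + A| = 10


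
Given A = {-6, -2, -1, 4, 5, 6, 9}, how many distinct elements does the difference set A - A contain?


A - A = {a - a' : a, a' ∈ A}; |A| = 7.
Bounds: 2|A|-1 ≤ |A - A| ≤ |A|² - |A| + 1, i.e. 13 ≤ |A - A| ≤ 43.
Note: 0 ∈ A - A always (from a - a). The set is symmetric: if d ∈ A - A then -d ∈ A - A.
Enumerate nonzero differences d = a - a' with a > a' (then include -d):
Positive differences: {1, 2, 3, 4, 5, 6, 7, 8, 10, 11, 12, 15}
Full difference set: {0} ∪ (positive diffs) ∪ (negative diffs).
|A - A| = 1 + 2·12 = 25 (matches direct enumeration: 25).

|A - A| = 25


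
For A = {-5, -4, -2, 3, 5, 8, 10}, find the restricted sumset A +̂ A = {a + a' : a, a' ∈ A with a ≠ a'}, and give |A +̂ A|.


Restricted sumset: A +̂ A = {a + a' : a ∈ A, a' ∈ A, a ≠ a'}.
Equivalently, take A + A and drop any sum 2a that is achievable ONLY as a + a for a ∈ A (i.e. sums representable only with equal summands).
Enumerate pairs (a, a') with a < a' (symmetric, so each unordered pair gives one sum; this covers all a ≠ a'):
  -5 + -4 = -9
  -5 + -2 = -7
  -5 + 3 = -2
  -5 + 5 = 0
  -5 + 8 = 3
  -5 + 10 = 5
  -4 + -2 = -6
  -4 + 3 = -1
  -4 + 5 = 1
  -4 + 8 = 4
  -4 + 10 = 6
  -2 + 3 = 1
  -2 + 5 = 3
  -2 + 8 = 6
  -2 + 10 = 8
  3 + 5 = 8
  3 + 8 = 11
  3 + 10 = 13
  5 + 8 = 13
  5 + 10 = 15
  8 + 10 = 18
Collected distinct sums: {-9, -7, -6, -2, -1, 0, 1, 3, 4, 5, 6, 8, 11, 13, 15, 18}
|A +̂ A| = 16
(Reference bound: |A +̂ A| ≥ 2|A| - 3 for |A| ≥ 2, with |A| = 7 giving ≥ 11.)

|A +̂ A| = 16


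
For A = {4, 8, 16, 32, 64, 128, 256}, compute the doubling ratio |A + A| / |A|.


|A| = 7.
Compute A + A by enumerating all 49 pairs.
A + A = {8, 12, 16, 20, 24, 32, 36, 40, 48, 64, 68, 72, 80, 96, 128, 132, 136, 144, 160, 192, 256, 260, 264, 272, 288, 320, 384, 512}, so |A + A| = 28.
K = |A + A| / |A| = 28/7 = 4/1 ≈ 4.0000.
Reference: AP of size 7 gives K = 13/7 ≈ 1.8571; a fully generic set of size 7 gives K ≈ 4.0000.

|A| = 7, |A + A| = 28, K = 28/7 = 4/1.


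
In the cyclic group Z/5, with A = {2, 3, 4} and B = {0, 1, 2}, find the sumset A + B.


Work in Z/5Z: reduce every sum a + b modulo 5.
Enumerate all 9 pairs:
a = 2: 2+0=2, 2+1=3, 2+2=4
a = 3: 3+0=3, 3+1=4, 3+2=0
a = 4: 4+0=4, 4+1=0, 4+2=1
Distinct residues collected: {0, 1, 2, 3, 4}
|A + B| = 5 (out of 5 total residues).

A + B = {0, 1, 2, 3, 4}


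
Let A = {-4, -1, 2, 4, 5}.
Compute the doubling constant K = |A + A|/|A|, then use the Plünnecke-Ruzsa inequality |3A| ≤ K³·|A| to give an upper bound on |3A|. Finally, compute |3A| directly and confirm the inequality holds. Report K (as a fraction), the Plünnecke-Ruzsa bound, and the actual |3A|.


|A| = 5.
Step 1: Compute A + A by enumerating all 25 pairs.
A + A = {-8, -5, -2, 0, 1, 3, 4, 6, 7, 8, 9, 10}, so |A + A| = 12.
Step 2: Doubling constant K = |A + A|/|A| = 12/5 = 12/5 ≈ 2.4000.
Step 3: Plünnecke-Ruzsa gives |3A| ≤ K³·|A| = (2.4000)³ · 5 ≈ 69.1200.
Step 4: Compute 3A = A + A + A directly by enumerating all triples (a,b,c) ∈ A³; |3A| = 21.
Step 5: Check 21 ≤ 69.1200? Yes ✓.

K = 12/5, Plünnecke-Ruzsa bound K³|A| ≈ 69.1200, |3A| = 21, inequality holds.


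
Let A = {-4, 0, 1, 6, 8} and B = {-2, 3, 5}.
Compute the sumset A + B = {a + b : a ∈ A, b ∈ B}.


A + B = {a + b : a ∈ A, b ∈ B}.
Enumerate all |A|·|B| = 5·3 = 15 pairs (a, b) and collect distinct sums.
a = -4: -4+-2=-6, -4+3=-1, -4+5=1
a = 0: 0+-2=-2, 0+3=3, 0+5=5
a = 1: 1+-2=-1, 1+3=4, 1+5=6
a = 6: 6+-2=4, 6+3=9, 6+5=11
a = 8: 8+-2=6, 8+3=11, 8+5=13
Collecting distinct sums: A + B = {-6, -2, -1, 1, 3, 4, 5, 6, 9, 11, 13}
|A + B| = 11

A + B = {-6, -2, -1, 1, 3, 4, 5, 6, 9, 11, 13}


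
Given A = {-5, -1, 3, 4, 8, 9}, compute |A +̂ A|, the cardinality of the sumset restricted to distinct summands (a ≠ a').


Restricted sumset: A +̂ A = {a + a' : a ∈ A, a' ∈ A, a ≠ a'}.
Equivalently, take A + A and drop any sum 2a that is achievable ONLY as a + a for a ∈ A (i.e. sums representable only with equal summands).
Enumerate pairs (a, a') with a < a' (symmetric, so each unordered pair gives one sum; this covers all a ≠ a'):
  -5 + -1 = -6
  -5 + 3 = -2
  -5 + 4 = -1
  -5 + 8 = 3
  -5 + 9 = 4
  -1 + 3 = 2
  -1 + 4 = 3
  -1 + 8 = 7
  -1 + 9 = 8
  3 + 4 = 7
  3 + 8 = 11
  3 + 9 = 12
  4 + 8 = 12
  4 + 9 = 13
  8 + 9 = 17
Collected distinct sums: {-6, -2, -1, 2, 3, 4, 7, 8, 11, 12, 13, 17}
|A +̂ A| = 12
(Reference bound: |A +̂ A| ≥ 2|A| - 3 for |A| ≥ 2, with |A| = 6 giving ≥ 9.)

|A +̂ A| = 12


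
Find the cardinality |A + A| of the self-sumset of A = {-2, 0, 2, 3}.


A + A = {a + a' : a, a' ∈ A}; |A| = 4.
General bounds: 2|A| - 1 ≤ |A + A| ≤ |A|(|A|+1)/2, i.e. 7 ≤ |A + A| ≤ 10.
Lower bound 2|A|-1 is attained iff A is an arithmetic progression.
Enumerate sums a + a' for a ≤ a' (symmetric, so this suffices):
a = -2: -2+-2=-4, -2+0=-2, -2+2=0, -2+3=1
a = 0: 0+0=0, 0+2=2, 0+3=3
a = 2: 2+2=4, 2+3=5
a = 3: 3+3=6
Distinct sums: {-4, -2, 0, 1, 2, 3, 4, 5, 6}
|A + A| = 9

|A + A| = 9


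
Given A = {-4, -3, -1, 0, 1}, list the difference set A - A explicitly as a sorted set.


A - A = {a - a' : a, a' ∈ A}.
Compute a - a' for each ordered pair (a, a'):
a = -4: -4--4=0, -4--3=-1, -4--1=-3, -4-0=-4, -4-1=-5
a = -3: -3--4=1, -3--3=0, -3--1=-2, -3-0=-3, -3-1=-4
a = -1: -1--4=3, -1--3=2, -1--1=0, -1-0=-1, -1-1=-2
a = 0: 0--4=4, 0--3=3, 0--1=1, 0-0=0, 0-1=-1
a = 1: 1--4=5, 1--3=4, 1--1=2, 1-0=1, 1-1=0
Collecting distinct values (and noting 0 appears from a-a):
A - A = {-5, -4, -3, -2, -1, 0, 1, 2, 3, 4, 5}
|A - A| = 11

A - A = {-5, -4, -3, -2, -1, 0, 1, 2, 3, 4, 5}


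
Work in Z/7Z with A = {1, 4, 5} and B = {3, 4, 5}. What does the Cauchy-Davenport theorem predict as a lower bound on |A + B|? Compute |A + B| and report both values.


Cauchy-Davenport: |A + B| ≥ min(p, |A| + |B| - 1) for A, B nonempty in Z/pZ.
|A| = 3, |B| = 3, p = 7.
CD lower bound = min(7, 3 + 3 - 1) = min(7, 5) = 5.
Compute A + B mod 7 directly:
a = 1: 1+3=4, 1+4=5, 1+5=6
a = 4: 4+3=0, 4+4=1, 4+5=2
a = 5: 5+3=1, 5+4=2, 5+5=3
A + B = {0, 1, 2, 3, 4, 5, 6}, so |A + B| = 7.
Verify: 7 ≥ 5? Yes ✓.

CD lower bound = 5, actual |A + B| = 7.
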